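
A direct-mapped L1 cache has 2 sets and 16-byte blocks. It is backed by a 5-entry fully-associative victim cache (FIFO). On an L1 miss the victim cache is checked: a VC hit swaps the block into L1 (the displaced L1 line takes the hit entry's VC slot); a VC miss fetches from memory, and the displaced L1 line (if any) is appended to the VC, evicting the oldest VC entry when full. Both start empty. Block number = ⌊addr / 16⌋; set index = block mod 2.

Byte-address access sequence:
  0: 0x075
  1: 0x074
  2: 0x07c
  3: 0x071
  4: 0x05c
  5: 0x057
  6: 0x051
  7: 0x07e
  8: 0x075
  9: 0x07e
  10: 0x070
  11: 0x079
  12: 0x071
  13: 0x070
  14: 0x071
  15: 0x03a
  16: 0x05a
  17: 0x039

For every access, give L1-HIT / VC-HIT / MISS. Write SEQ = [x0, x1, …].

0: 0x75 (blk 7, set 1) → MISS  vc=[]
1: 0x74 (blk 7, set 1) → L1-HIT  vc=[]
2: 0x7c (blk 7, set 1) → L1-HIT  vc=[]
3: 0x71 (blk 7, set 1) → L1-HIT  vc=[]
4: 0x5c (blk 5, set 1) → MISS  vc=[7]
5: 0x57 (blk 5, set 1) → L1-HIT  vc=[7]
6: 0x51 (blk 5, set 1) → L1-HIT  vc=[7]
7: 0x7e (blk 7, set 1) → VC-HIT  vc=[5]
8: 0x75 (blk 7, set 1) → L1-HIT  vc=[5]
9: 0x7e (blk 7, set 1) → L1-HIT  vc=[5]
10: 0x70 (blk 7, set 1) → L1-HIT  vc=[5]
11: 0x79 (blk 7, set 1) → L1-HIT  vc=[5]
12: 0x71 (blk 7, set 1) → L1-HIT  vc=[5]
13: 0x70 (blk 7, set 1) → L1-HIT  vc=[5]
14: 0x71 (blk 7, set 1) → L1-HIT  vc=[5]
15: 0x3a (blk 3, set 1) → MISS  vc=[5, 7]
16: 0x5a (blk 5, set 1) → VC-HIT  vc=[3, 7]
17: 0x39 (blk 3, set 1) → VC-HIT  vc=[5, 7]

SEQ = [MISS, L1-HIT, L1-HIT, L1-HIT, MISS, L1-HIT, L1-HIT, VC-HIT, L1-HIT, L1-HIT, L1-HIT, L1-HIT, L1-HIT, L1-HIT, L1-HIT, MISS, VC-HIT, VC-HIT]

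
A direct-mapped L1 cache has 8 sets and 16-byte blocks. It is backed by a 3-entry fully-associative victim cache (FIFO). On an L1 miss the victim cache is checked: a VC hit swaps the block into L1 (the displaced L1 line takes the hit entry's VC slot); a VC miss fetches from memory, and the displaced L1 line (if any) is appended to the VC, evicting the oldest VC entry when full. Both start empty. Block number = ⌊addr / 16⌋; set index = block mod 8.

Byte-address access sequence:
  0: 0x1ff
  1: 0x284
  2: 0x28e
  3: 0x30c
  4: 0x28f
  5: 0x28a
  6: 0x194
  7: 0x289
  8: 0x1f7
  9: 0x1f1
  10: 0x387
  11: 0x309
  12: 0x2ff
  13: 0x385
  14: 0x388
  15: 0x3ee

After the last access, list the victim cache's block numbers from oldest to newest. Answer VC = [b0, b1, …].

  [0] addr=0x1ff blk=31 s=7: MISS | VC []
  [1] addr=0x284 blk=40 s=0: MISS | VC []
  [2] addr=0x28e blk=40 s=0: L1-HIT | VC []
  [3] addr=0x30c blk=48 s=0: MISS | VC [40]
  [4] addr=0x28f blk=40 s=0: VC-HIT | VC [48]
  [5] addr=0x28a blk=40 s=0: L1-HIT | VC [48]
  [6] addr=0x194 blk=25 s=1: MISS | VC [48]
  [7] addr=0x289 blk=40 s=0: L1-HIT | VC [48]
  [8] addr=0x1f7 blk=31 s=7: L1-HIT | VC [48]
  [9] addr=0x1f1 blk=31 s=7: L1-HIT | VC [48]
  [10] addr=0x387 blk=56 s=0: MISS | VC [48, 40]
  [11] addr=0x309 blk=48 s=0: VC-HIT | VC [56, 40]
  [12] addr=0x2ff blk=47 s=7: MISS | VC [56, 40, 31]
  [13] addr=0x385 blk=56 s=0: VC-HIT | VC [48, 40, 31]
  [14] addr=0x388 blk=56 s=0: L1-HIT | VC [48, 40, 31]
  [15] addr=0x3ee blk=62 s=6: MISS | VC [48, 40, 31]

VC = [48, 40, 31]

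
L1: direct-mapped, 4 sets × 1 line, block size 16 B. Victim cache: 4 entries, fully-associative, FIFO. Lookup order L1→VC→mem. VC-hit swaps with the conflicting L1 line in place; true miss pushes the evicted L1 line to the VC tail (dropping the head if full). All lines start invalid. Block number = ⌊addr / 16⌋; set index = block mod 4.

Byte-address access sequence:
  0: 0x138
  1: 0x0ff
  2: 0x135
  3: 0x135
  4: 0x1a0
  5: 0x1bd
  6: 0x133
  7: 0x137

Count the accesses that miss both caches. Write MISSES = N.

0: 0x138 (blk 19, set 3) → MISS  vc=[]
1: 0xff (blk 15, set 3) → MISS  vc=[19]
2: 0x135 (blk 19, set 3) → VC-HIT  vc=[15]
3: 0x135 (blk 19, set 3) → L1-HIT  vc=[15]
4: 0x1a0 (blk 26, set 2) → MISS  vc=[15]
5: 0x1bd (blk 27, set 3) → MISS  vc=[15, 19]
6: 0x133 (blk 19, set 3) → VC-HIT  vc=[15, 27]
7: 0x137 (blk 19, set 3) → L1-HIT  vc=[15, 27]

MISSES = 4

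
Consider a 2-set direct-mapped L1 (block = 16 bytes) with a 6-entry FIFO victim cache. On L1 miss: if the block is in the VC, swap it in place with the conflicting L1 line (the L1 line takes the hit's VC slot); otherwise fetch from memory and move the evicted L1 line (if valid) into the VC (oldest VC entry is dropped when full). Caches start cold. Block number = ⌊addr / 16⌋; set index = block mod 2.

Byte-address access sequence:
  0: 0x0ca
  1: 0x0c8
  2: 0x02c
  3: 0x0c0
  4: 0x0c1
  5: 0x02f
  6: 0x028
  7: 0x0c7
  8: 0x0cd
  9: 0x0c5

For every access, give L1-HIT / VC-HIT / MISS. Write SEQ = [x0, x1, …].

  [0] addr=0xca blk=12 s=0: MISS | VC []
  [1] addr=0xc8 blk=12 s=0: L1-HIT | VC []
  [2] addr=0x2c blk=2 s=0: MISS | VC [12]
  [3] addr=0xc0 blk=12 s=0: VC-HIT | VC [2]
  [4] addr=0xc1 blk=12 s=0: L1-HIT | VC [2]
  [5] addr=0x2f blk=2 s=0: VC-HIT | VC [12]
  [6] addr=0x28 blk=2 s=0: L1-HIT | VC [12]
  [7] addr=0xc7 blk=12 s=0: VC-HIT | VC [2]
  [8] addr=0xcd blk=12 s=0: L1-HIT | VC [2]
  [9] addr=0xc5 blk=12 s=0: L1-HIT | VC [2]

SEQ = [MISS, L1-HIT, MISS, VC-HIT, L1-HIT, VC-HIT, L1-HIT, VC-HIT, L1-HIT, L1-HIT]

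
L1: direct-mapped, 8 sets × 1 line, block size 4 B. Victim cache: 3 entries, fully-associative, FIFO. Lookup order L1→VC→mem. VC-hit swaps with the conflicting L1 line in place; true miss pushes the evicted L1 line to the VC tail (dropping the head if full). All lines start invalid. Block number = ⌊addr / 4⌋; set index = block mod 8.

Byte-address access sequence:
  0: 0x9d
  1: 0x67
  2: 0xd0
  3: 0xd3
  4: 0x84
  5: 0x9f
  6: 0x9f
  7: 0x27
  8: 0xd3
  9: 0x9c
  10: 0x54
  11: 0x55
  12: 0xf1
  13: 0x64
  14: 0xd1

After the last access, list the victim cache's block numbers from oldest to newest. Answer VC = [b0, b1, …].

VC = [9, 33, 60]

0: 0x9d (blk 39, set 7) → MISS  vc=[]
1: 0x67 (blk 25, set 1) → MISS  vc=[]
2: 0xd0 (blk 52, set 4) → MISS  vc=[]
3: 0xd3 (blk 52, set 4) → L1-HIT  vc=[]
4: 0x84 (blk 33, set 1) → MISS  vc=[25]
5: 0x9f (blk 39, set 7) → L1-HIT  vc=[25]
6: 0x9f (blk 39, set 7) → L1-HIT  vc=[25]
7: 0x27 (blk 9, set 1) → MISS  vc=[25, 33]
8: 0xd3 (blk 52, set 4) → L1-HIT  vc=[25, 33]
9: 0x9c (blk 39, set 7) → L1-HIT  vc=[25, 33]
10: 0x54 (blk 21, set 5) → MISS  vc=[25, 33]
11: 0x55 (blk 21, set 5) → L1-HIT  vc=[25, 33]
12: 0xf1 (blk 60, set 4) → MISS  vc=[25, 33, 52]
13: 0x64 (blk 25, set 1) → VC-HIT  vc=[9, 33, 52]
14: 0xd1 (blk 52, set 4) → VC-HIT  vc=[9, 33, 60]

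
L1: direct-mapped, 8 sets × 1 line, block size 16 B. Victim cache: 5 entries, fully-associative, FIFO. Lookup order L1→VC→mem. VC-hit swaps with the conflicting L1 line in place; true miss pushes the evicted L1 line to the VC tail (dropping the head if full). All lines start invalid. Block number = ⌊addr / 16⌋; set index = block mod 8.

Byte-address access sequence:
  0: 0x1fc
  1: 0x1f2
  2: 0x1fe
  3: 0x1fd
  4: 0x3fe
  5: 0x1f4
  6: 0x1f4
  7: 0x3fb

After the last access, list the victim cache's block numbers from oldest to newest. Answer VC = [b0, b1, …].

VC = [31]

#0 0x1fc→b31/s7 MISS; vc=[]
#1 0x1f2→b31/s7 L1-HIT; vc=[]
#2 0x1fe→b31/s7 L1-HIT; vc=[]
#3 0x1fd→b31/s7 L1-HIT; vc=[]
#4 0x3fe→b63/s7 MISS; vc=[31]
#5 0x1f4→b31/s7 VC-HIT; vc=[63]
#6 0x1f4→b31/s7 L1-HIT; vc=[63]
#7 0x3fb→b63/s7 VC-HIT; vc=[31]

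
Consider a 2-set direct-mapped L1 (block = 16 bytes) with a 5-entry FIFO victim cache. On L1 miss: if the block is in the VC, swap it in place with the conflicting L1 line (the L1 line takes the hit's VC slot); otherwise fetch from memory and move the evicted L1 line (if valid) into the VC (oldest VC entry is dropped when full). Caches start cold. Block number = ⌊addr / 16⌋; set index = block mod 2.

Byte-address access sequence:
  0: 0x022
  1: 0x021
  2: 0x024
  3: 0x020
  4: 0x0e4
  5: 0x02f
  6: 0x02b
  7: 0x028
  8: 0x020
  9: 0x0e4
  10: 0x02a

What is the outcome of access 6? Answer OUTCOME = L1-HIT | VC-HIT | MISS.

0: 0x22 (blk 2, set 0) → MISS  vc=[]
1: 0x21 (blk 2, set 0) → L1-HIT  vc=[]
2: 0x24 (blk 2, set 0) → L1-HIT  vc=[]
3: 0x20 (blk 2, set 0) → L1-HIT  vc=[]
4: 0xe4 (blk 14, set 0) → MISS  vc=[2]
5: 0x2f (blk 2, set 0) → VC-HIT  vc=[14]
6: 0x2b (blk 2, set 0) → L1-HIT  vc=[14]
7: 0x28 (blk 2, set 0) → L1-HIT  vc=[14]
8: 0x20 (blk 2, set 0) → L1-HIT  vc=[14]
9: 0xe4 (blk 14, set 0) → VC-HIT  vc=[2]
10: 0x2a (blk 2, set 0) → VC-HIT  vc=[14]

OUTCOME = L1-HIT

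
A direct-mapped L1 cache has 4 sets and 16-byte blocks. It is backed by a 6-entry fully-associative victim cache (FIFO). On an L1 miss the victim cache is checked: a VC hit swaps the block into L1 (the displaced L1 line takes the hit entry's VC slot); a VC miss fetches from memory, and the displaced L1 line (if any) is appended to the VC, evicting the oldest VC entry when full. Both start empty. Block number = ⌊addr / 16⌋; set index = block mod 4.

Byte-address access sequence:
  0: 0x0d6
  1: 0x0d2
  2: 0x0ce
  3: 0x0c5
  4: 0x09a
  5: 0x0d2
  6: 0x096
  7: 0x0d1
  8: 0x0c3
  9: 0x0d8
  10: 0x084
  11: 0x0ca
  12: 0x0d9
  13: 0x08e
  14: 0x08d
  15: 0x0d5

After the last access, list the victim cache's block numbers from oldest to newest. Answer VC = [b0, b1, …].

VC = [9, 12]

  [0] addr=0xd6 blk=13 s=1: MISS | VC []
  [1] addr=0xd2 blk=13 s=1: L1-HIT | VC []
  [2] addr=0xce blk=12 s=0: MISS | VC []
  [3] addr=0xc5 blk=12 s=0: L1-HIT | VC []
  [4] addr=0x9a blk=9 s=1: MISS | VC [13]
  [5] addr=0xd2 blk=13 s=1: VC-HIT | VC [9]
  [6] addr=0x96 blk=9 s=1: VC-HIT | VC [13]
  [7] addr=0xd1 blk=13 s=1: VC-HIT | VC [9]
  [8] addr=0xc3 blk=12 s=0: L1-HIT | VC [9]
  [9] addr=0xd8 blk=13 s=1: L1-HIT | VC [9]
  [10] addr=0x84 blk=8 s=0: MISS | VC [9, 12]
  [11] addr=0xca blk=12 s=0: VC-HIT | VC [9, 8]
  [12] addr=0xd9 blk=13 s=1: L1-HIT | VC [9, 8]
  [13] addr=0x8e blk=8 s=0: VC-HIT | VC [9, 12]
  [14] addr=0x8d blk=8 s=0: L1-HIT | VC [9, 12]
  [15] addr=0xd5 blk=13 s=1: L1-HIT | VC [9, 12]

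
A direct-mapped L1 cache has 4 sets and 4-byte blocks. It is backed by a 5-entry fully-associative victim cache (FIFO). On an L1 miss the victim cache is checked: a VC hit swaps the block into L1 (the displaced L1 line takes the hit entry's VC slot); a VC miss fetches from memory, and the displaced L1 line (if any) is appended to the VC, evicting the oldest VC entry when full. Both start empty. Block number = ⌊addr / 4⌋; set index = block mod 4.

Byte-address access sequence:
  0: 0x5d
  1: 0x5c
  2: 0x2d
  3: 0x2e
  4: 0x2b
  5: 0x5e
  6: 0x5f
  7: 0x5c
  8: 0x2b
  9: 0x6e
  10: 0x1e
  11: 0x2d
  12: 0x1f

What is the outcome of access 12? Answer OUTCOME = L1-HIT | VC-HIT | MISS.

OUTCOME = VC-HIT

#0 0x5d→b23/s3 MISS; vc=[]
#1 0x5c→b23/s3 L1-HIT; vc=[]
#2 0x2d→b11/s3 MISS; vc=[23]
#3 0x2e→b11/s3 L1-HIT; vc=[23]
#4 0x2b→b10/s2 MISS; vc=[23]
#5 0x5e→b23/s3 VC-HIT; vc=[11]
#6 0x5f→b23/s3 L1-HIT; vc=[11]
#7 0x5c→b23/s3 L1-HIT; vc=[11]
#8 0x2b→b10/s2 L1-HIT; vc=[11]
#9 0x6e→b27/s3 MISS; vc=[11,23]
#10 0x1e→b7/s3 MISS; vc=[11,23,27]
#11 0x2d→b11/s3 VC-HIT; vc=[7,23,27]
#12 0x1f→b7/s3 VC-HIT; vc=[11,23,27]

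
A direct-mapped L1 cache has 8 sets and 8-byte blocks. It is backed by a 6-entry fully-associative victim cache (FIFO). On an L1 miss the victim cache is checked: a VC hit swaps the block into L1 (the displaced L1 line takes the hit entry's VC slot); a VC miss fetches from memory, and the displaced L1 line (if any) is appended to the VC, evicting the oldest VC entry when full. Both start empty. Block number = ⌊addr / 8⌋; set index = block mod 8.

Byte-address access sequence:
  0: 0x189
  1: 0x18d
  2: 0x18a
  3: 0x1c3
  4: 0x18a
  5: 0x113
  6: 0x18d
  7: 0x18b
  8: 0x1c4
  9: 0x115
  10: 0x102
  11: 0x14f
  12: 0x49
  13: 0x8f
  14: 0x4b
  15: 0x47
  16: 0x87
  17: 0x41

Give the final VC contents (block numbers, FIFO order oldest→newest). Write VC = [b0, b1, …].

#0 0x189→b49/s1 MISS; vc=[]
#1 0x18d→b49/s1 L1-HIT; vc=[]
#2 0x18a→b49/s1 L1-HIT; vc=[]
#3 0x1c3→b56/s0 MISS; vc=[]
#4 0x18a→b49/s1 L1-HIT; vc=[]
#5 0x113→b34/s2 MISS; vc=[]
#6 0x18d→b49/s1 L1-HIT; vc=[]
#7 0x18b→b49/s1 L1-HIT; vc=[]
#8 0x1c4→b56/s0 L1-HIT; vc=[]
#9 0x115→b34/s2 L1-HIT; vc=[]
#10 0x102→b32/s0 MISS; vc=[56]
#11 0x14f→b41/s1 MISS; vc=[56,49]
#12 0x49→b9/s1 MISS; vc=[56,49,41]
#13 0x8f→b17/s1 MISS; vc=[56,49,41,9]
#14 0x4b→b9/s1 VC-HIT; vc=[56,49,41,17]
#15 0x47→b8/s0 MISS; vc=[56,49,41,17,32]
#16 0x87→b16/s0 MISS; vc=[56,49,41,17,32,8]
#17 0x41→b8/s0 VC-HIT; vc=[56,49,41,17,32,16]

VC = [56, 49, 41, 17, 32, 16]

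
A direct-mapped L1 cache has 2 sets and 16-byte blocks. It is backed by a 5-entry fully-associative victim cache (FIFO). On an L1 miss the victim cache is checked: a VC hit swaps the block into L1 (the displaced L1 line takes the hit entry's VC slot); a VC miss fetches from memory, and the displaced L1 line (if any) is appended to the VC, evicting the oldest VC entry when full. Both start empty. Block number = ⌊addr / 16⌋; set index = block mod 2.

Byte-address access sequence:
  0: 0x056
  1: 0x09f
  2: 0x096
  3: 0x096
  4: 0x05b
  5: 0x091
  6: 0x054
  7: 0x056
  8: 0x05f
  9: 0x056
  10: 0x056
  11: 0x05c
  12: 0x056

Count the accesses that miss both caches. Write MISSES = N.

0: 0x56 (blk 5, set 1) → MISS  vc=[]
1: 0x9f (blk 9, set 1) → MISS  vc=[5]
2: 0x96 (blk 9, set 1) → L1-HIT  vc=[5]
3: 0x96 (blk 9, set 1) → L1-HIT  vc=[5]
4: 0x5b (blk 5, set 1) → VC-HIT  vc=[9]
5: 0x91 (blk 9, set 1) → VC-HIT  vc=[5]
6: 0x54 (blk 5, set 1) → VC-HIT  vc=[9]
7: 0x56 (blk 5, set 1) → L1-HIT  vc=[9]
8: 0x5f (blk 5, set 1) → L1-HIT  vc=[9]
9: 0x56 (blk 5, set 1) → L1-HIT  vc=[9]
10: 0x56 (blk 5, set 1) → L1-HIT  vc=[9]
11: 0x5c (blk 5, set 1) → L1-HIT  vc=[9]
12: 0x56 (blk 5, set 1) → L1-HIT  vc=[9]

MISSES = 2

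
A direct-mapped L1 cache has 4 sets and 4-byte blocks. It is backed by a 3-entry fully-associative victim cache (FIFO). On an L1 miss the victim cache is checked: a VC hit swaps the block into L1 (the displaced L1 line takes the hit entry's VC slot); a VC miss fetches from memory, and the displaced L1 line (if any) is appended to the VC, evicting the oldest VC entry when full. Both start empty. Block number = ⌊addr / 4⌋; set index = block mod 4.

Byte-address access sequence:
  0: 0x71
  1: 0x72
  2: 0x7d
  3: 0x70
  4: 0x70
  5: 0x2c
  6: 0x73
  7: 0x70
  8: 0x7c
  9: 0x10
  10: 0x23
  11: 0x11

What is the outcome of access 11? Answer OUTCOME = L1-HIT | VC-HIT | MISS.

  [0] addr=0x71 blk=28 s=0: MISS | VC []
  [1] addr=0x72 blk=28 s=0: L1-HIT | VC []
  [2] addr=0x7d blk=31 s=3: MISS | VC []
  [3] addr=0x70 blk=28 s=0: L1-HIT | VC []
  [4] addr=0x70 blk=28 s=0: L1-HIT | VC []
  [5] addr=0x2c blk=11 s=3: MISS | VC [31]
  [6] addr=0x73 blk=28 s=0: L1-HIT | VC [31]
  [7] addr=0x70 blk=28 s=0: L1-HIT | VC [31]
  [8] addr=0x7c blk=31 s=3: VC-HIT | VC [11]
  [9] addr=0x10 blk=4 s=0: MISS | VC [11, 28]
  [10] addr=0x23 blk=8 s=0: MISS | VC [11, 28, 4]
  [11] addr=0x11 blk=4 s=0: VC-HIT | VC [11, 28, 8]

OUTCOME = VC-HIT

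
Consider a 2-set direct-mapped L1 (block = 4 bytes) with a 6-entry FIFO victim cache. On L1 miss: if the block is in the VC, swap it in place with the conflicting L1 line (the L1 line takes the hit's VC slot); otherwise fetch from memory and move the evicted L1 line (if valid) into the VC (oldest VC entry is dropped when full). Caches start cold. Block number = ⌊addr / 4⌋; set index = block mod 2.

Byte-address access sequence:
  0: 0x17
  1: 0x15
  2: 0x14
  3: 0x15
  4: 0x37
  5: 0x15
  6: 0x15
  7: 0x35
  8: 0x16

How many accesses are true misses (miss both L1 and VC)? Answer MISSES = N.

#0 0x17→b5/s1 MISS; vc=[]
#1 0x15→b5/s1 L1-HIT; vc=[]
#2 0x14→b5/s1 L1-HIT; vc=[]
#3 0x15→b5/s1 L1-HIT; vc=[]
#4 0x37→b13/s1 MISS; vc=[5]
#5 0x15→b5/s1 VC-HIT; vc=[13]
#6 0x15→b5/s1 L1-HIT; vc=[13]
#7 0x35→b13/s1 VC-HIT; vc=[5]
#8 0x16→b5/s1 VC-HIT; vc=[13]

MISSES = 2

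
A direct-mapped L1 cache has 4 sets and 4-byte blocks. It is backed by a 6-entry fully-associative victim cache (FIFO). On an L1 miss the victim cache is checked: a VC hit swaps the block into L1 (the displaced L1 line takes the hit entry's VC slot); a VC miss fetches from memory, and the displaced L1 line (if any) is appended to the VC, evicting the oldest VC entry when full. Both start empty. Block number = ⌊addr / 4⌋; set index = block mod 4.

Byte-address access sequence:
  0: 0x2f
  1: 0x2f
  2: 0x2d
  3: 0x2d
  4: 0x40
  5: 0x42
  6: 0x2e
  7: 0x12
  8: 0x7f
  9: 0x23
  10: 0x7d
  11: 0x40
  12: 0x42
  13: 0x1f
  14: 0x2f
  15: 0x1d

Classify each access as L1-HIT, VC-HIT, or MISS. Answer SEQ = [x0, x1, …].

0: 0x2f (blk 11, set 3) → MISS  vc=[]
1: 0x2f (blk 11, set 3) → L1-HIT  vc=[]
2: 0x2d (blk 11, set 3) → L1-HIT  vc=[]
3: 0x2d (blk 11, set 3) → L1-HIT  vc=[]
4: 0x40 (blk 16, set 0) → MISS  vc=[]
5: 0x42 (blk 16, set 0) → L1-HIT  vc=[]
6: 0x2e (blk 11, set 3) → L1-HIT  vc=[]
7: 0x12 (blk 4, set 0) → MISS  vc=[16]
8: 0x7f (blk 31, set 3) → MISS  vc=[16, 11]
9: 0x23 (blk 8, set 0) → MISS  vc=[16, 11, 4]
10: 0x7d (blk 31, set 3) → L1-HIT  vc=[16, 11, 4]
11: 0x40 (blk 16, set 0) → VC-HIT  vc=[8, 11, 4]
12: 0x42 (blk 16, set 0) → L1-HIT  vc=[8, 11, 4]
13: 0x1f (blk 7, set 3) → MISS  vc=[8, 11, 4, 31]
14: 0x2f (blk 11, set 3) → VC-HIT  vc=[8, 7, 4, 31]
15: 0x1d (blk 7, set 3) → VC-HIT  vc=[8, 11, 4, 31]

SEQ = [MISS, L1-HIT, L1-HIT, L1-HIT, MISS, L1-HIT, L1-HIT, MISS, MISS, MISS, L1-HIT, VC-HIT, L1-HIT, MISS, VC-HIT, VC-HIT]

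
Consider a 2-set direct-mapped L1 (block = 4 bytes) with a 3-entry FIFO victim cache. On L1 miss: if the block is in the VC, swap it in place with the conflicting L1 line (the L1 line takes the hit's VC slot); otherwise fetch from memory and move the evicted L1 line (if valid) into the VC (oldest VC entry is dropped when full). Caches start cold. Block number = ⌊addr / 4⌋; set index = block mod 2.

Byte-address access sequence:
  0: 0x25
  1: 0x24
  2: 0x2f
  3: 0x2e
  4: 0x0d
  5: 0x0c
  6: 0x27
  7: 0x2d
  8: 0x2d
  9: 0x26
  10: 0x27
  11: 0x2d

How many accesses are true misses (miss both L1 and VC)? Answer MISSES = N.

#0 0x25→b9/s1 MISS; vc=[]
#1 0x24→b9/s1 L1-HIT; vc=[]
#2 0x2f→b11/s1 MISS; vc=[9]
#3 0x2e→b11/s1 L1-HIT; vc=[9]
#4 0xd→b3/s1 MISS; vc=[9,11]
#5 0xc→b3/s1 L1-HIT; vc=[9,11]
#6 0x27→b9/s1 VC-HIT; vc=[3,11]
#7 0x2d→b11/s1 VC-HIT; vc=[3,9]
#8 0x2d→b11/s1 L1-HIT; vc=[3,9]
#9 0x26→b9/s1 VC-HIT; vc=[3,11]
#10 0x27→b9/s1 L1-HIT; vc=[3,11]
#11 0x2d→b11/s1 VC-HIT; vc=[3,9]

MISSES = 3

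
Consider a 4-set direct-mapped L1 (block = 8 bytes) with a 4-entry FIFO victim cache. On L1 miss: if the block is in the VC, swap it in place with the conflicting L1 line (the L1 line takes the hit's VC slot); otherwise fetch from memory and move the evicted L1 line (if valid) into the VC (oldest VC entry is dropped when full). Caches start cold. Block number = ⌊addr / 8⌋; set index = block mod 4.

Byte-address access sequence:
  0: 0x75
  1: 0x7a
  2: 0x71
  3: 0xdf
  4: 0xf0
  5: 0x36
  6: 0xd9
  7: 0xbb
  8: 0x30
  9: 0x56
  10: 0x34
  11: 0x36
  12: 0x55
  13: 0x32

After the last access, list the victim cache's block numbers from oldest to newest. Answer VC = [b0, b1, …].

#0 0x75→b14/s2 MISS; vc=[]
#1 0x7a→b15/s3 MISS; vc=[]
#2 0x71→b14/s2 L1-HIT; vc=[]
#3 0xdf→b27/s3 MISS; vc=[15]
#4 0xf0→b30/s2 MISS; vc=[15,14]
#5 0x36→b6/s2 MISS; vc=[15,14,30]
#6 0xd9→b27/s3 L1-HIT; vc=[15,14,30]
#7 0xbb→b23/s3 MISS; vc=[15,14,30,27]
#8 0x30→b6/s2 L1-HIT; vc=[15,14,30,27]
#9 0x56→b10/s2 MISS; vc=[14,30,27,6]
#10 0x34→b6/s2 VC-HIT; vc=[14,30,27,10]
#11 0x36→b6/s2 L1-HIT; vc=[14,30,27,10]
#12 0x55→b10/s2 VC-HIT; vc=[14,30,27,6]
#13 0x32→b6/s2 VC-HIT; vc=[14,30,27,10]

VC = [14, 30, 27, 10]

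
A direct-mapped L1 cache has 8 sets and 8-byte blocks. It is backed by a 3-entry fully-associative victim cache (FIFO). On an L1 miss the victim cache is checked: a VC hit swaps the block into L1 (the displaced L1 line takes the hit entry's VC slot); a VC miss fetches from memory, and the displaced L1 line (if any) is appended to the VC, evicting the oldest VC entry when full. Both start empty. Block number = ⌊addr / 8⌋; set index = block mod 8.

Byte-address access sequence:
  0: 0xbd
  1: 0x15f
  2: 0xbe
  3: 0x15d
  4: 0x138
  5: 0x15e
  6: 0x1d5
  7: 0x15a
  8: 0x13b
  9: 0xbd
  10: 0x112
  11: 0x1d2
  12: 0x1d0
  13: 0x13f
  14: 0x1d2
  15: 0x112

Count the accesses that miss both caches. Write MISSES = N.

MISSES = 5

0: 0xbd (blk 23, set 7) → MISS  vc=[]
1: 0x15f (blk 43, set 3) → MISS  vc=[]
2: 0xbe (blk 23, set 7) → L1-HIT  vc=[]
3: 0x15d (blk 43, set 3) → L1-HIT  vc=[]
4: 0x138 (blk 39, set 7) → MISS  vc=[23]
5: 0x15e (blk 43, set 3) → L1-HIT  vc=[23]
6: 0x1d5 (blk 58, set 2) → MISS  vc=[23]
7: 0x15a (blk 43, set 3) → L1-HIT  vc=[23]
8: 0x13b (blk 39, set 7) → L1-HIT  vc=[23]
9: 0xbd (blk 23, set 7) → VC-HIT  vc=[39]
10: 0x112 (blk 34, set 2) → MISS  vc=[39, 58]
11: 0x1d2 (blk 58, set 2) → VC-HIT  vc=[39, 34]
12: 0x1d0 (blk 58, set 2) → L1-HIT  vc=[39, 34]
13: 0x13f (blk 39, set 7) → VC-HIT  vc=[23, 34]
14: 0x1d2 (blk 58, set 2) → L1-HIT  vc=[23, 34]
15: 0x112 (blk 34, set 2) → VC-HIT  vc=[23, 58]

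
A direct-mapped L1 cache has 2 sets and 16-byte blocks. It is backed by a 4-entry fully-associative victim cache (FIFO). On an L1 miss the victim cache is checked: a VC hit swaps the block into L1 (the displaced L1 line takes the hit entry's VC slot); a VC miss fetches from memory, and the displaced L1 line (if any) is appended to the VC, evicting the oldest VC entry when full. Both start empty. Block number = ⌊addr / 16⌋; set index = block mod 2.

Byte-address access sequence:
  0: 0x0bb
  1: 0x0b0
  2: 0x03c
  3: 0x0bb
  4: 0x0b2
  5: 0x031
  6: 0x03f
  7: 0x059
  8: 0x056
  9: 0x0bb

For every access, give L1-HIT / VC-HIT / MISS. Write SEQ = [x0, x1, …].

0: 0xbb (blk 11, set 1) → MISS  vc=[]
1: 0xb0 (blk 11, set 1) → L1-HIT  vc=[]
2: 0x3c (blk 3, set 1) → MISS  vc=[11]
3: 0xbb (blk 11, set 1) → VC-HIT  vc=[3]
4: 0xb2 (blk 11, set 1) → L1-HIT  vc=[3]
5: 0x31 (blk 3, set 1) → VC-HIT  vc=[11]
6: 0x3f (blk 3, set 1) → L1-HIT  vc=[11]
7: 0x59 (blk 5, set 1) → MISS  vc=[11, 3]
8: 0x56 (blk 5, set 1) → L1-HIT  vc=[11, 3]
9: 0xbb (blk 11, set 1) → VC-HIT  vc=[5, 3]

SEQ = [MISS, L1-HIT, MISS, VC-HIT, L1-HIT, VC-HIT, L1-HIT, MISS, L1-HIT, VC-HIT]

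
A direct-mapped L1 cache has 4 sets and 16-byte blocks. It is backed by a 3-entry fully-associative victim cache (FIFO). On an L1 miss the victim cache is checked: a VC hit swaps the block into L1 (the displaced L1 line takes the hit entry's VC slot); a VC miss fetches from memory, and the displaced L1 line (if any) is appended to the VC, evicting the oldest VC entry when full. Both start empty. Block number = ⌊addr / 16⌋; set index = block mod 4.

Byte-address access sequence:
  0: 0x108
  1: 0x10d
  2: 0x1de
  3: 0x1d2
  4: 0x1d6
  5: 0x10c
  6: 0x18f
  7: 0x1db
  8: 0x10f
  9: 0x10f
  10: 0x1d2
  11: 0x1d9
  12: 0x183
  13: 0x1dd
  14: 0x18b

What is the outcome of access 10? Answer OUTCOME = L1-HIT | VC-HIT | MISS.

  [0] addr=0x108 blk=16 s=0: MISS | VC []
  [1] addr=0x10d blk=16 s=0: L1-HIT | VC []
  [2] addr=0x1de blk=29 s=1: MISS | VC []
  [3] addr=0x1d2 blk=29 s=1: L1-HIT | VC []
  [4] addr=0x1d6 blk=29 s=1: L1-HIT | VC []
  [5] addr=0x10c blk=16 s=0: L1-HIT | VC []
  [6] addr=0x18f blk=24 s=0: MISS | VC [16]
  [7] addr=0x1db blk=29 s=1: L1-HIT | VC [16]
  [8] addr=0x10f blk=16 s=0: VC-HIT | VC [24]
  [9] addr=0x10f blk=16 s=0: L1-HIT | VC [24]
  [10] addr=0x1d2 blk=29 s=1: L1-HIT | VC [24]
  [11] addr=0x1d9 blk=29 s=1: L1-HIT | VC [24]
  [12] addr=0x183 blk=24 s=0: VC-HIT | VC [16]
  [13] addr=0x1dd blk=29 s=1: L1-HIT | VC [16]
  [14] addr=0x18b blk=24 s=0: L1-HIT | VC [16]

OUTCOME = L1-HIT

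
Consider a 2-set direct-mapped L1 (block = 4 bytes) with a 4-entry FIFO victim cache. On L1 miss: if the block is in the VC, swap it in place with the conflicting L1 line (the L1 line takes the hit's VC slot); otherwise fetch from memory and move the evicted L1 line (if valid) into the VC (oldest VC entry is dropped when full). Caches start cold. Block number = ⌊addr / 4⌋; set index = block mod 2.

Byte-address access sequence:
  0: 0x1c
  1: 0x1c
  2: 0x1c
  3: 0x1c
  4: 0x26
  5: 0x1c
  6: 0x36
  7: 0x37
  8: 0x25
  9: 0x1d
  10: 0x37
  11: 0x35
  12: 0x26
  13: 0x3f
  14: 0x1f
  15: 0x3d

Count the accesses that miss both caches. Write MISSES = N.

MISSES = 4

  [0] addr=0x1c blk=7 s=1: MISS | VC []
  [1] addr=0x1c blk=7 s=1: L1-HIT | VC []
  [2] addr=0x1c blk=7 s=1: L1-HIT | VC []
  [3] addr=0x1c blk=7 s=1: L1-HIT | VC []
  [4] addr=0x26 blk=9 s=1: MISS | VC [7]
  [5] addr=0x1c blk=7 s=1: VC-HIT | VC [9]
  [6] addr=0x36 blk=13 s=1: MISS | VC [9, 7]
  [7] addr=0x37 blk=13 s=1: L1-HIT | VC [9, 7]
  [8] addr=0x25 blk=9 s=1: VC-HIT | VC [13, 7]
  [9] addr=0x1d blk=7 s=1: VC-HIT | VC [13, 9]
  [10] addr=0x37 blk=13 s=1: VC-HIT | VC [7, 9]
  [11] addr=0x35 blk=13 s=1: L1-HIT | VC [7, 9]
  [12] addr=0x26 blk=9 s=1: VC-HIT | VC [7, 13]
  [13] addr=0x3f blk=15 s=1: MISS | VC [7, 13, 9]
  [14] addr=0x1f blk=7 s=1: VC-HIT | VC [15, 13, 9]
  [15] addr=0x3d blk=15 s=1: VC-HIT | VC [7, 13, 9]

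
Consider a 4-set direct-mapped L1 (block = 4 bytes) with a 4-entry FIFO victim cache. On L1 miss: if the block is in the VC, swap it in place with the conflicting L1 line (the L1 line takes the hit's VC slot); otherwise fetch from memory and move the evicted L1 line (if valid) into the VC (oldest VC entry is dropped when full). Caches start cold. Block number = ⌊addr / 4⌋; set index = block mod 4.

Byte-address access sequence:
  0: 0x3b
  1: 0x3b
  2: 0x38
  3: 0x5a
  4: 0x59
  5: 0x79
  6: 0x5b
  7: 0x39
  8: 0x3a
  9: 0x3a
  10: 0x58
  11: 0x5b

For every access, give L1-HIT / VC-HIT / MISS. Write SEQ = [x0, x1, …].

SEQ = [MISS, L1-HIT, L1-HIT, MISS, L1-HIT, MISS, VC-HIT, VC-HIT, L1-HIT, L1-HIT, VC-HIT, L1-HIT]

0: 0x3b (blk 14, set 2) → MISS  vc=[]
1: 0x3b (blk 14, set 2) → L1-HIT  vc=[]
2: 0x38 (blk 14, set 2) → L1-HIT  vc=[]
3: 0x5a (blk 22, set 2) → MISS  vc=[14]
4: 0x59 (blk 22, set 2) → L1-HIT  vc=[14]
5: 0x79 (blk 30, set 2) → MISS  vc=[14, 22]
6: 0x5b (blk 22, set 2) → VC-HIT  vc=[14, 30]
7: 0x39 (blk 14, set 2) → VC-HIT  vc=[22, 30]
8: 0x3a (blk 14, set 2) → L1-HIT  vc=[22, 30]
9: 0x3a (blk 14, set 2) → L1-HIT  vc=[22, 30]
10: 0x58 (blk 22, set 2) → VC-HIT  vc=[14, 30]
11: 0x5b (blk 22, set 2) → L1-HIT  vc=[14, 30]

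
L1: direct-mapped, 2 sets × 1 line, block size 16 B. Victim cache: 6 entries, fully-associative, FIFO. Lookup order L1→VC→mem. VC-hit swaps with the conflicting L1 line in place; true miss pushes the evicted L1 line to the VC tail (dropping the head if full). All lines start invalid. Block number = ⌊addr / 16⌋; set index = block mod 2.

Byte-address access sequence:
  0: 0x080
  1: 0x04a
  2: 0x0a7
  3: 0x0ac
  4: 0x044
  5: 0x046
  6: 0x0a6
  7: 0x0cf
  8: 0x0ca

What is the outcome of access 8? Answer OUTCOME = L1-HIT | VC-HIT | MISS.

  [0] addr=0x80 blk=8 s=0: MISS | VC []
  [1] addr=0x4a blk=4 s=0: MISS | VC [8]
  [2] addr=0xa7 blk=10 s=0: MISS | VC [8, 4]
  [3] addr=0xac blk=10 s=0: L1-HIT | VC [8, 4]
  [4] addr=0x44 blk=4 s=0: VC-HIT | VC [8, 10]
  [5] addr=0x46 blk=4 s=0: L1-HIT | VC [8, 10]
  [6] addr=0xa6 blk=10 s=0: VC-HIT | VC [8, 4]
  [7] addr=0xcf blk=12 s=0: MISS | VC [8, 4, 10]
  [8] addr=0xca blk=12 s=0: L1-HIT | VC [8, 4, 10]

OUTCOME = L1-HIT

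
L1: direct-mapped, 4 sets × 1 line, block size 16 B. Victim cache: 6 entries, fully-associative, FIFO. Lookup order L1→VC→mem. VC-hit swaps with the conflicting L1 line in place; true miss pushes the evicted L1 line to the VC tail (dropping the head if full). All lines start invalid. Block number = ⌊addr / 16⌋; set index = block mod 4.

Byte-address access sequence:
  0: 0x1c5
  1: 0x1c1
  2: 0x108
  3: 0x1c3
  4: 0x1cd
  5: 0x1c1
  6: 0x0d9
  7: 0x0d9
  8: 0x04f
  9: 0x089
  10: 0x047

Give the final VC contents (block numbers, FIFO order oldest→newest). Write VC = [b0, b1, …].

VC = [16, 28, 8]

0: 0x1c5 (blk 28, set 0) → MISS  vc=[]
1: 0x1c1 (blk 28, set 0) → L1-HIT  vc=[]
2: 0x108 (blk 16, set 0) → MISS  vc=[28]
3: 0x1c3 (blk 28, set 0) → VC-HIT  vc=[16]
4: 0x1cd (blk 28, set 0) → L1-HIT  vc=[16]
5: 0x1c1 (blk 28, set 0) → L1-HIT  vc=[16]
6: 0xd9 (blk 13, set 1) → MISS  vc=[16]
7: 0xd9 (blk 13, set 1) → L1-HIT  vc=[16]
8: 0x4f (blk 4, set 0) → MISS  vc=[16, 28]
9: 0x89 (blk 8, set 0) → MISS  vc=[16, 28, 4]
10: 0x47 (blk 4, set 0) → VC-HIT  vc=[16, 28, 8]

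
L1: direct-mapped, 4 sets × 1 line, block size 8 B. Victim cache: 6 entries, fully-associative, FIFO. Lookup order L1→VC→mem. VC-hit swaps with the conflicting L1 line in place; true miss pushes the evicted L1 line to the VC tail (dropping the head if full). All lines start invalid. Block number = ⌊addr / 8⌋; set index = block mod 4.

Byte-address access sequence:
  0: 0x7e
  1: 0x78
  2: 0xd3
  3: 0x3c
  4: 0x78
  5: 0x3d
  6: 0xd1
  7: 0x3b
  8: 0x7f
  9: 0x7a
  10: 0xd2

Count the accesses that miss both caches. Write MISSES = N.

  [0] addr=0x7e blk=15 s=3: MISS | VC []
  [1] addr=0x78 blk=15 s=3: L1-HIT | VC []
  [2] addr=0xd3 blk=26 s=2: MISS | VC []
  [3] addr=0x3c blk=7 s=3: MISS | VC [15]
  [4] addr=0x78 blk=15 s=3: VC-HIT | VC [7]
  [5] addr=0x3d blk=7 s=3: VC-HIT | VC [15]
  [6] addr=0xd1 blk=26 s=2: L1-HIT | VC [15]
  [7] addr=0x3b blk=7 s=3: L1-HIT | VC [15]
  [8] addr=0x7f blk=15 s=3: VC-HIT | VC [7]
  [9] addr=0x7a blk=15 s=3: L1-HIT | VC [7]
  [10] addr=0xd2 blk=26 s=2: L1-HIT | VC [7]

MISSES = 3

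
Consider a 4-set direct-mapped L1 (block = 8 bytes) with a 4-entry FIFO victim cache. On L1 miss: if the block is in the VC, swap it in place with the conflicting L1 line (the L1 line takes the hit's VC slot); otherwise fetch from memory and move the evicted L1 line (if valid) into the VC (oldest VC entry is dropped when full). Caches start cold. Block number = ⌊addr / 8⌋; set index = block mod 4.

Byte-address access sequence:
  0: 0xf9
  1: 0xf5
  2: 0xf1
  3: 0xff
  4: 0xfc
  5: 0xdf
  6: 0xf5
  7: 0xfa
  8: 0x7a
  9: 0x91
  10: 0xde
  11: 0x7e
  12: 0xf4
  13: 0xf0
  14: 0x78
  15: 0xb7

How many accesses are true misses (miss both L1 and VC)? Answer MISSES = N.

  [0] addr=0xf9 blk=31 s=3: MISS | VC []
  [1] addr=0xf5 blk=30 s=2: MISS | VC []
  [2] addr=0xf1 blk=30 s=2: L1-HIT | VC []
  [3] addr=0xff blk=31 s=3: L1-HIT | VC []
  [4] addr=0xfc blk=31 s=3: L1-HIT | VC []
  [5] addr=0xdf blk=27 s=3: MISS | VC [31]
  [6] addr=0xf5 blk=30 s=2: L1-HIT | VC [31]
  [7] addr=0xfa blk=31 s=3: VC-HIT | VC [27]
  [8] addr=0x7a blk=15 s=3: MISS | VC [27, 31]
  [9] addr=0x91 blk=18 s=2: MISS | VC [27, 31, 30]
  [10] addr=0xde blk=27 s=3: VC-HIT | VC [15, 31, 30]
  [11] addr=0x7e blk=15 s=3: VC-HIT | VC [27, 31, 30]
  [12] addr=0xf4 blk=30 s=2: VC-HIT | VC [27, 31, 18]
  [13] addr=0xf0 blk=30 s=2: L1-HIT | VC [27, 31, 18]
  [14] addr=0x78 blk=15 s=3: L1-HIT | VC [27, 31, 18]
  [15] addr=0xb7 blk=22 s=2: MISS | VC [27, 31, 18, 30]

MISSES = 6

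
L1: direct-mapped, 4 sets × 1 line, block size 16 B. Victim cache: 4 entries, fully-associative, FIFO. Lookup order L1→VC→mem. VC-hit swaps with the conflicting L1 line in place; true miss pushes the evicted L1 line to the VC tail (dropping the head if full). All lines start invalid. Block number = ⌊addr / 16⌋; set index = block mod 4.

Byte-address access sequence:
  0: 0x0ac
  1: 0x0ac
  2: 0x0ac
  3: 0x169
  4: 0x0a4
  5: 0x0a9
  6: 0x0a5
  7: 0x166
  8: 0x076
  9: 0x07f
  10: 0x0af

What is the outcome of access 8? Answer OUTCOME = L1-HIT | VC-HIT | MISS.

OUTCOME = MISS

  [0] addr=0xac blk=10 s=2: MISS | VC []
  [1] addr=0xac blk=10 s=2: L1-HIT | VC []
  [2] addr=0xac blk=10 s=2: L1-HIT | VC []
  [3] addr=0x169 blk=22 s=2: MISS | VC [10]
  [4] addr=0xa4 blk=10 s=2: VC-HIT | VC [22]
  [5] addr=0xa9 blk=10 s=2: L1-HIT | VC [22]
  [6] addr=0xa5 blk=10 s=2: L1-HIT | VC [22]
  [7] addr=0x166 blk=22 s=2: VC-HIT | VC [10]
  [8] addr=0x76 blk=7 s=3: MISS | VC [10]
  [9] addr=0x7f blk=7 s=3: L1-HIT | VC [10]
  [10] addr=0xaf blk=10 s=2: VC-HIT | VC [22]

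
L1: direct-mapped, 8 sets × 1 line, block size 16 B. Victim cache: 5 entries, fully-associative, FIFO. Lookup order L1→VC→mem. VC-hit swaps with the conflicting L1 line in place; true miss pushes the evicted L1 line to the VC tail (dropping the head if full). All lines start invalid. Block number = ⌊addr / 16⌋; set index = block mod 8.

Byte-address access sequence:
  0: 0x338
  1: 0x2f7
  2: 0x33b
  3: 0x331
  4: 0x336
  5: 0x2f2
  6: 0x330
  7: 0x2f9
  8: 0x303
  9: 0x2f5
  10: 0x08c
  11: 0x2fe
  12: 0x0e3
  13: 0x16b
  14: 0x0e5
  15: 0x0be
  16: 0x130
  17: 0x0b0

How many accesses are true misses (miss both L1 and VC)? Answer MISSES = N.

MISSES = 8

  [0] addr=0x338 blk=51 s=3: MISS | VC []
  [1] addr=0x2f7 blk=47 s=7: MISS | VC []
  [2] addr=0x33b blk=51 s=3: L1-HIT | VC []
  [3] addr=0x331 blk=51 s=3: L1-HIT | VC []
  [4] addr=0x336 blk=51 s=3: L1-HIT | VC []
  [5] addr=0x2f2 blk=47 s=7: L1-HIT | VC []
  [6] addr=0x330 blk=51 s=3: L1-HIT | VC []
  [7] addr=0x2f9 blk=47 s=7: L1-HIT | VC []
  [8] addr=0x303 blk=48 s=0: MISS | VC []
  [9] addr=0x2f5 blk=47 s=7: L1-HIT | VC []
  [10] addr=0x8c blk=8 s=0: MISS | VC [48]
  [11] addr=0x2fe blk=47 s=7: L1-HIT | VC [48]
  [12] addr=0xe3 blk=14 s=6: MISS | VC [48]
  [13] addr=0x16b blk=22 s=6: MISS | VC [48, 14]
  [14] addr=0xe5 blk=14 s=6: VC-HIT | VC [48, 22]
  [15] addr=0xbe blk=11 s=3: MISS | VC [48, 22, 51]
  [16] addr=0x130 blk=19 s=3: MISS | VC [48, 22, 51, 11]
  [17] addr=0xb0 blk=11 s=3: VC-HIT | VC [48, 22, 51, 19]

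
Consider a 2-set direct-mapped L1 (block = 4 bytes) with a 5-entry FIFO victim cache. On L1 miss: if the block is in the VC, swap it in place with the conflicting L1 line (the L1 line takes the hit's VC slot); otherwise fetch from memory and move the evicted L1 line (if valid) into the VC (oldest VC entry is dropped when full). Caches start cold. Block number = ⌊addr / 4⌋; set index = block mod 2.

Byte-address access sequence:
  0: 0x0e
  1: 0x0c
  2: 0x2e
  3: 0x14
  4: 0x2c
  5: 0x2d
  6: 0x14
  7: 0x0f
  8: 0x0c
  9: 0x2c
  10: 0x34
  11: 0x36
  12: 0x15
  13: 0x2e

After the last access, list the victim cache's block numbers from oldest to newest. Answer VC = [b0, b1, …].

#0 0xe→b3/s1 MISS; vc=[]
#1 0xc→b3/s1 L1-HIT; vc=[]
#2 0x2e→b11/s1 MISS; vc=[3]
#3 0x14→b5/s1 MISS; vc=[3,11]
#4 0x2c→b11/s1 VC-HIT; vc=[3,5]
#5 0x2d→b11/s1 L1-HIT; vc=[3,5]
#6 0x14→b5/s1 VC-HIT; vc=[3,11]
#7 0xf→b3/s1 VC-HIT; vc=[5,11]
#8 0xc→b3/s1 L1-HIT; vc=[5,11]
#9 0x2c→b11/s1 VC-HIT; vc=[5,3]
#10 0x34→b13/s1 MISS; vc=[5,3,11]
#11 0x36→b13/s1 L1-HIT; vc=[5,3,11]
#12 0x15→b5/s1 VC-HIT; vc=[13,3,11]
#13 0x2e→b11/s1 VC-HIT; vc=[13,3,5]

VC = [13, 3, 5]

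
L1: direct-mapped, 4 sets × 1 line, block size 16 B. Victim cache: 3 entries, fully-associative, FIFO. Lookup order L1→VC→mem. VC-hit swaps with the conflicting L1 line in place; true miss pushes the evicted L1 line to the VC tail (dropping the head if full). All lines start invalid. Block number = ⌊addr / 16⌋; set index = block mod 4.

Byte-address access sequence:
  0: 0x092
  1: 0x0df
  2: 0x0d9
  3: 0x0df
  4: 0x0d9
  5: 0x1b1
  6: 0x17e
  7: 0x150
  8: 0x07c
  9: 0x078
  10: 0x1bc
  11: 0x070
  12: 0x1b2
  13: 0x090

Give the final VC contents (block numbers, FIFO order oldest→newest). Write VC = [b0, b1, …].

VC = [13, 23, 21]

  [0] addr=0x92 blk=9 s=1: MISS | VC []
  [1] addr=0xdf blk=13 s=1: MISS | VC [9]
  [2] addr=0xd9 blk=13 s=1: L1-HIT | VC [9]
  [3] addr=0xdf blk=13 s=1: L1-HIT | VC [9]
  [4] addr=0xd9 blk=13 s=1: L1-HIT | VC [9]
  [5] addr=0x1b1 blk=27 s=3: MISS | VC [9]
  [6] addr=0x17e blk=23 s=3: MISS | VC [9, 27]
  [7] addr=0x150 blk=21 s=1: MISS | VC [9, 27, 13]
  [8] addr=0x7c blk=7 s=3: MISS | VC [27, 13, 23]
  [9] addr=0x78 blk=7 s=3: L1-HIT | VC [27, 13, 23]
  [10] addr=0x1bc blk=27 s=3: VC-HIT | VC [7, 13, 23]
  [11] addr=0x70 blk=7 s=3: VC-HIT | VC [27, 13, 23]
  [12] addr=0x1b2 blk=27 s=3: VC-HIT | VC [7, 13, 23]
  [13] addr=0x90 blk=9 s=1: MISS | VC [13, 23, 21]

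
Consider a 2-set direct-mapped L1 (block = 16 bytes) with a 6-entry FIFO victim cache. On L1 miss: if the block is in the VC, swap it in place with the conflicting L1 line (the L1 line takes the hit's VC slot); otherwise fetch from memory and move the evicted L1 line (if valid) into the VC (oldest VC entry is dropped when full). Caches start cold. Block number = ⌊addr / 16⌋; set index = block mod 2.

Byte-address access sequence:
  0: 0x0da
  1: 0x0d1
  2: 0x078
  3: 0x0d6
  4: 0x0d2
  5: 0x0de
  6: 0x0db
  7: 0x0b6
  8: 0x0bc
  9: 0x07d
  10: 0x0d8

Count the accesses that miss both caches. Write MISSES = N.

MISSES = 3

#0 0xda→b13/s1 MISS; vc=[]
#1 0xd1→b13/s1 L1-HIT; vc=[]
#2 0x78→b7/s1 MISS; vc=[13]
#3 0xd6→b13/s1 VC-HIT; vc=[7]
#4 0xd2→b13/s1 L1-HIT; vc=[7]
#5 0xde→b13/s1 L1-HIT; vc=[7]
#6 0xdb→b13/s1 L1-HIT; vc=[7]
#7 0xb6→b11/s1 MISS; vc=[7,13]
#8 0xbc→b11/s1 L1-HIT; vc=[7,13]
#9 0x7d→b7/s1 VC-HIT; vc=[11,13]
#10 0xd8→b13/s1 VC-HIT; vc=[11,7]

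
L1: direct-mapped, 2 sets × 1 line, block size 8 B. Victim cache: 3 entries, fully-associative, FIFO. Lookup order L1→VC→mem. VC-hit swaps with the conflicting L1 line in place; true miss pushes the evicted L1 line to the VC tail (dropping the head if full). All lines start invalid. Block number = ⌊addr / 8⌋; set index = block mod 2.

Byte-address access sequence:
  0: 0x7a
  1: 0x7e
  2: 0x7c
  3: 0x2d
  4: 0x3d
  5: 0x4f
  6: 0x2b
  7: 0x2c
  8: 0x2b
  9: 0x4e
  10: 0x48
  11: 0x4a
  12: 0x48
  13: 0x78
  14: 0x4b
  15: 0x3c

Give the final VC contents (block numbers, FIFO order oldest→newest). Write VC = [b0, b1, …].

VC = [15, 5, 9]

#0 0x7a→b15/s1 MISS; vc=[]
#1 0x7e→b15/s1 L1-HIT; vc=[]
#2 0x7c→b15/s1 L1-HIT; vc=[]
#3 0x2d→b5/s1 MISS; vc=[15]
#4 0x3d→b7/s1 MISS; vc=[15,5]
#5 0x4f→b9/s1 MISS; vc=[15,5,7]
#6 0x2b→b5/s1 VC-HIT; vc=[15,9,7]
#7 0x2c→b5/s1 L1-HIT; vc=[15,9,7]
#8 0x2b→b5/s1 L1-HIT; vc=[15,9,7]
#9 0x4e→b9/s1 VC-HIT; vc=[15,5,7]
#10 0x48→b9/s1 L1-HIT; vc=[15,5,7]
#11 0x4a→b9/s1 L1-HIT; vc=[15,5,7]
#12 0x48→b9/s1 L1-HIT; vc=[15,5,7]
#13 0x78→b15/s1 VC-HIT; vc=[9,5,7]
#14 0x4b→b9/s1 VC-HIT; vc=[15,5,7]
#15 0x3c→b7/s1 VC-HIT; vc=[15,5,9]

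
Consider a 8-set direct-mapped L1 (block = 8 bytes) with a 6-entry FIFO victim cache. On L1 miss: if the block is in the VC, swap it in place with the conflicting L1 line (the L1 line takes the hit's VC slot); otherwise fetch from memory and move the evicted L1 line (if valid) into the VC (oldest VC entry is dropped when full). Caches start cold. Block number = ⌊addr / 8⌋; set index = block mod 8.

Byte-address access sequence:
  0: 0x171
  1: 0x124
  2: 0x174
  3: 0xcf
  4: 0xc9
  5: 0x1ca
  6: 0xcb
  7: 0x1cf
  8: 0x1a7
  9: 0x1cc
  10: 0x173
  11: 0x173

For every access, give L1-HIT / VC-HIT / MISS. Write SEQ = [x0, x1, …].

SEQ = [MISS, MISS, L1-HIT, MISS, L1-HIT, MISS, VC-HIT, VC-HIT, MISS, L1-HIT, L1-HIT, L1-HIT]

  [0] addr=0x171 blk=46 s=6: MISS | VC []
  [1] addr=0x124 blk=36 s=4: MISS | VC []
  [2] addr=0x174 blk=46 s=6: L1-HIT | VC []
  [3] addr=0xcf blk=25 s=1: MISS | VC []
  [4] addr=0xc9 blk=25 s=1: L1-HIT | VC []
  [5] addr=0x1ca blk=57 s=1: MISS | VC [25]
  [6] addr=0xcb blk=25 s=1: VC-HIT | VC [57]
  [7] addr=0x1cf blk=57 s=1: VC-HIT | VC [25]
  [8] addr=0x1a7 blk=52 s=4: MISS | VC [25, 36]
  [9] addr=0x1cc blk=57 s=1: L1-HIT | VC [25, 36]
  [10] addr=0x173 blk=46 s=6: L1-HIT | VC [25, 36]
  [11] addr=0x173 blk=46 s=6: L1-HIT | VC [25, 36]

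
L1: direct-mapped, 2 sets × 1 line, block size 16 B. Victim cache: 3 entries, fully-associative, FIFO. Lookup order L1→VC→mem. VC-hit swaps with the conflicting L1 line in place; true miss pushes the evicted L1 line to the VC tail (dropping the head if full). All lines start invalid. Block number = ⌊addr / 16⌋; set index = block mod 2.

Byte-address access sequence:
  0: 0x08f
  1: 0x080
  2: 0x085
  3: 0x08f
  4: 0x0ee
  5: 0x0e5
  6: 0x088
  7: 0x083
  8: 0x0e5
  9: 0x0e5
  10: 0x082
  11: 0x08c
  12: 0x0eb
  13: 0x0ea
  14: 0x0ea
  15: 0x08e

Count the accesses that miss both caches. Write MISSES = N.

MISSES = 2

0: 0x8f (blk 8, set 0) → MISS  vc=[]
1: 0x80 (blk 8, set 0) → L1-HIT  vc=[]
2: 0x85 (blk 8, set 0) → L1-HIT  vc=[]
3: 0x8f (blk 8, set 0) → L1-HIT  vc=[]
4: 0xee (blk 14, set 0) → MISS  vc=[8]
5: 0xe5 (blk 14, set 0) → L1-HIT  vc=[8]
6: 0x88 (blk 8, set 0) → VC-HIT  vc=[14]
7: 0x83 (blk 8, set 0) → L1-HIT  vc=[14]
8: 0xe5 (blk 14, set 0) → VC-HIT  vc=[8]
9: 0xe5 (blk 14, set 0) → L1-HIT  vc=[8]
10: 0x82 (blk 8, set 0) → VC-HIT  vc=[14]
11: 0x8c (blk 8, set 0) → L1-HIT  vc=[14]
12: 0xeb (blk 14, set 0) → VC-HIT  vc=[8]
13: 0xea (blk 14, set 0) → L1-HIT  vc=[8]
14: 0xea (blk 14, set 0) → L1-HIT  vc=[8]
15: 0x8e (blk 8, set 0) → VC-HIT  vc=[14]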